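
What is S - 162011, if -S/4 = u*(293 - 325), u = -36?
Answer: -166619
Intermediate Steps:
S = -4608 (S = -(-144)*(293 - 325) = -(-144)*(-32) = -4*1152 = -4608)
S - 162011 = -4608 - 162011 = -166619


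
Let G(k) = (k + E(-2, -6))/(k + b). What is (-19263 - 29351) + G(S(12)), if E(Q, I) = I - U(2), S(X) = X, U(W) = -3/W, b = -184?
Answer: -16723231/344 ≈ -48614.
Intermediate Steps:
E(Q, I) = 3/2 + I (E(Q, I) = I - (-3)/2 = I - 1*(-3/2) = I + 3/2 = 3/2 + I)
G(k) = (-9/2 + k)/(-184 + k) (G(k) = (k + (3/2 - 6))/(k - 184) = (k - 9/2)/(-184 + k) = (-9/2 + k)/(-184 + k))
(-19263 - 29351) + G(S(12)) = (-19263 - 29351) + (-9/2 + 12)/(-184 + 12) = -48614 + (15/2)/(-172) = -48614 - 1/172*15/2 = -48614 - 15/344 = -16723231/344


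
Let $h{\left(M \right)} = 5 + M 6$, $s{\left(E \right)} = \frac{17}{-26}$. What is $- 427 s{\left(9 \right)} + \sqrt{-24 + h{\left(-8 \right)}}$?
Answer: $\frac{7259}{26} + i \sqrt{67} \approx 279.19 + 8.1853 i$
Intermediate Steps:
$s{\left(E \right)} = - \frac{17}{26}$ ($s{\left(E \right)} = 17 \left(- \frac{1}{26}\right) = - \frac{17}{26}$)
$h{\left(M \right)} = 5 + 6 M$
$- 427 s{\left(9 \right)} + \sqrt{-24 + h{\left(-8 \right)}} = \left(-427\right) \left(- \frac{17}{26}\right) + \sqrt{-24 + \left(5 + 6 \left(-8\right)\right)} = \frac{7259}{26} + \sqrt{-24 + \left(5 - 48\right)} = \frac{7259}{26} + \sqrt{-24 - 43} = \frac{7259}{26} + \sqrt{-67} = \frac{7259}{26} + i \sqrt{67}$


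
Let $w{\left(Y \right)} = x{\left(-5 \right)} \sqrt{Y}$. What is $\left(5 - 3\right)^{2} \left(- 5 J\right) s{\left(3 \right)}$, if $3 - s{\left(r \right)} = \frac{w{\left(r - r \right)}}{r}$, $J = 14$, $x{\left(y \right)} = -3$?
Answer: $-840$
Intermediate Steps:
$w{\left(Y \right)} = - 3 \sqrt{Y}$
$s{\left(r \right)} = 3$ ($s{\left(r \right)} = 3 - \frac{\left(-3\right) \sqrt{r - r}}{r} = 3 - \frac{\left(-3\right) \sqrt{0}}{r} = 3 - \frac{\left(-3\right) 0}{r} = 3 - \frac{0}{r} = 3 - 0 = 3 + 0 = 3$)
$\left(5 - 3\right)^{2} \left(- 5 J\right) s{\left(3 \right)} = \left(5 - 3\right)^{2} \left(\left(-5\right) 14\right) 3 = 2^{2} \left(-70\right) 3 = 4 \left(-70\right) 3 = \left(-280\right) 3 = -840$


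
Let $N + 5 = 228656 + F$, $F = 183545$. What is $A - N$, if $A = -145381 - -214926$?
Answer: $-342651$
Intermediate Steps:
$A = 69545$ ($A = -145381 + 214926 = 69545$)
$N = 412196$ ($N = -5 + \left(228656 + 183545\right) = -5 + 412201 = 412196$)
$A - N = 69545 - 412196 = -342651$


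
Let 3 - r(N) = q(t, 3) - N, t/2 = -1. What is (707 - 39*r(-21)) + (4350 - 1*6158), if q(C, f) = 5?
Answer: -204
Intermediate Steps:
t = -2 (t = 2*(-1) = -2)
r(N) = -2 + N (r(N) = 3 - (5 - N) = 3 + (-5 + N) = -2 + N)
(707 - 39*r(-21)) + (4350 - 1*6158) = (707 - 39*(-2 - 21)) + (4350 - 1*6158) = (707 - 39*(-23)) + (4350 - 6158) = (707 + 897) - 1808 = 1604 - 1808 = -204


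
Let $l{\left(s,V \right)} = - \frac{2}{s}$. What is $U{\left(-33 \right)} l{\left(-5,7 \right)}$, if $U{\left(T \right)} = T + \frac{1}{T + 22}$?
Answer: $- \frac{728}{55} \approx -13.236$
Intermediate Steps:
$U{\left(T \right)} = T + \frac{1}{22 + T}$
$U{\left(-33 \right)} l{\left(-5,7 \right)} = \frac{1 + \left(-33\right)^{2} + 22 \left(-33\right)}{22 - 33} \left(- \frac{2}{-5}\right) = \frac{1 + 1089 - 726}{-11} \left(\left(-2\right) \left(- \frac{1}{5}\right)\right) = \left(- \frac{1}{11}\right) 364 \cdot \frac{2}{5} = \left(- \frac{364}{11}\right) \frac{2}{5} = - \frac{728}{55}$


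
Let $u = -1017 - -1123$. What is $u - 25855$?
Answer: $-25749$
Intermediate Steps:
$u = 106$ ($u = -1017 + 1123 = 106$)
$u - 25855 = 106 - 25855 = -25749$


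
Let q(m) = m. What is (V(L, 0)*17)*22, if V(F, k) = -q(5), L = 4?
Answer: -1870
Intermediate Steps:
V(F, k) = -5 (V(F, k) = -1*5 = -5)
(V(L, 0)*17)*22 = -5*17*22 = -85*22 = -1870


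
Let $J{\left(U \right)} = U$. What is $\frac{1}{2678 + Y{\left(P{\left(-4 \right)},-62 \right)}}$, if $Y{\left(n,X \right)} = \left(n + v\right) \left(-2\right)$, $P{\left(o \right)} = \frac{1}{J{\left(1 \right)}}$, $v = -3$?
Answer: $\frac{1}{2682} \approx 0.00037286$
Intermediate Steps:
$P{\left(o \right)} = 1$ ($P{\left(o \right)} = 1^{-1} = 1$)
$Y{\left(n,X \right)} = 6 - 2 n$ ($Y{\left(n,X \right)} = \left(n - 3\right) \left(-2\right) = \left(-3 + n\right) \left(-2\right) = 6 - 2 n$)
$\frac{1}{2678 + Y{\left(P{\left(-4 \right)},-62 \right)}} = \frac{1}{2678 + \left(6 - 2\right)} = \frac{1}{2678 + 4} = \frac{1}{2682}$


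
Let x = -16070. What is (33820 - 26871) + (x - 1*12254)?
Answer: -21375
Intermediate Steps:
(33820 - 26871) + (x - 1*12254) = (33820 - 26871) + (-16070 - 1*12254) = 6949 + (-16070 - 12254) = 6949 - 28324 = -21375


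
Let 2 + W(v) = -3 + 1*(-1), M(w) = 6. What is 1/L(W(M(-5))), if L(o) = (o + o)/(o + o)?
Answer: 1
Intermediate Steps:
W(v) = -6 (W(v) = -2 + (-3 + 1*(-1)) = -2 + (-3 - 1) = -2 - 4 = -6)
L(o) = 1 (L(o) = (2*o)/((2*o)) = (2*o)*(1/(2*o)) = 1)
1/L(W(M(-5))) = 1/1 = 1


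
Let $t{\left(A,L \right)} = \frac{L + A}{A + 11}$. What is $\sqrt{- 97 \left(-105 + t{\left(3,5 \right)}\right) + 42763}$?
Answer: $\frac{2 \sqrt{647934}}{7} \approx 229.98$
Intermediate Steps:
$t{\left(A,L \right)} = \frac{A + L}{11 + A}$
$\sqrt{- 97 \left(-105 + t{\left(3,5 \right)}\right) + 42763} = \sqrt{- 97 \left(-105 + \frac{3 + 5}{11 + 3}\right) + 42763} = \sqrt{- 97 \left(-105 + \frac{1}{14} \cdot 8\right) + 42763} = \sqrt{- 97 \left(-105 + \frac{4}{7}\right) + 42763} = \sqrt{\left(-97\right) \left(- \frac{731}{7}\right) + 42763} = \sqrt{\frac{70907}{7} + 42763} = \sqrt{\frac{370248}{7}} = \frac{2 \sqrt{647934}}{7}$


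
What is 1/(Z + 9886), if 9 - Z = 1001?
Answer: 1/8894 ≈ 0.00011244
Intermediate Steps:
Z = -992 (Z = 9 - 1*1001 = 9 - 1001 = -992)
1/(Z + 9886) = 1/(-992 + 9886) = 1/8894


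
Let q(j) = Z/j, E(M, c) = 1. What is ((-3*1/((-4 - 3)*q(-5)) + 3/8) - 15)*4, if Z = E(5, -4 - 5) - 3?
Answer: -759/14 ≈ -54.214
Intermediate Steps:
Z = -2 (Z = 1 - 3 = -2)
q(j) = -2/j
((-3*1/((-4 - 3)*q(-5)) + 3/8) - 15)*4 = ((-3*5/(2*(-4 - 3)) + 3/8) - 15)*4 = ((-3/((-(-14)*(-1)/5)) + 3*(⅛)) - 15)*4 = ((-3/((-7*⅖)) + 3/8) - 15)*4 = ((-3/(-14/5) + 3/8) - 15)*4 = ((-3*(-5/14) + 3/8) - 15)*4 = ((15/14 + 3/8) - 15)*4 = (81/56 - 15)*4 = -759/56*4 = -759/14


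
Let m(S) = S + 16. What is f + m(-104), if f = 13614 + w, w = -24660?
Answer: -11134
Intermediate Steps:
m(S) = 16 + S
f = -11046 (f = 13614 - 24660 = -11046)
f + m(-104) = -11046 + (16 - 104) = -11046 - 88 = -11134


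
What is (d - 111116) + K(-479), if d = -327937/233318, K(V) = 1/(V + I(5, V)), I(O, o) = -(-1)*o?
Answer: -6209203010917/55879661 ≈ -1.1112e+5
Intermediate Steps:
I(O, o) = o
K(V) = 1/(2*V) (K(V) = 1/(V + V) = 1/(2*V))
d = -327937/233318 (d = -327937*1/233318 = -327937/233318 ≈ -1.4055)
(d - 111116) + K(-479) = (-327937/233318 - 111116) + (½)/(-479) = -25925690825/233318 + (½)*(-1/479) = -25925690825/233318 - 1/958 = -6209203010917/55879661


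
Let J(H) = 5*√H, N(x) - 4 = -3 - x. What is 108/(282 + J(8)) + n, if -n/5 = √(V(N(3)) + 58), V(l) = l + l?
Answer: 7614/19831 - 15*√6 - 270*√2/19831 ≈ -36.378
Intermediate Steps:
N(x) = 1 - x (N(x) = 4 + (-3 - x) = 1 - x)
V(l) = 2*l
n = -15*√6 (n = -5*√(2*(1 - 1*3) + 58) = -5*√(2*(1 - 3) + 58) = -5*√(2*(-2) + 58) = -5*√(-4 + 58) = -15*√6 ≈ -36.742)
108/(282 + J(8)) + n = 108/(282 + 5*√8) - 15*√6 = 108/(282 + 5*(2*√2)) - 15*√6 = 108/(282 + 10*√2) - 15*√6 = -15*√6 + 108/(282 + 10*√2)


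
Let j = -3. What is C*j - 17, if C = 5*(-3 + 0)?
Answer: 28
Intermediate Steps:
C = -15 (C = 5*(-3) = -15)
C*j - 17 = -15*(-3) - 17 = 45 - 17 = 28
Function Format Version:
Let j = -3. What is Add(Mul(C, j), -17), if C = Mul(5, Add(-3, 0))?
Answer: 28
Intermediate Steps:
C = -15 (C = Mul(5, -3) = -15)
Add(Mul(C, j), -17) = Add(Mul(-15, -3), -17) = Add(45, -17) = 28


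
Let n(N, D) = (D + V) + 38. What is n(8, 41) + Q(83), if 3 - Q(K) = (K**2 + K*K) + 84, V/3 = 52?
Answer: -13624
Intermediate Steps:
V = 156 (V = 3*52 = 156)
n(N, D) = 194 + D (n(N, D) = (D + 156) + 38 = (156 + D) + 38 = 194 + D)
Q(K) = -81 - 2*K**2 (Q(K) = 3 - ((K**2 + K*K) + 84) = 3 - ((K**2 + K**2) + 84) = 3 - (2*K**2 + 84) = 3 - (84 + 2*K**2) = 3 + (-84 - 2*K**2) = -81 - 2*K**2)
n(8, 41) + Q(83) = (194 + 41) + (-81 - 2*83**2) = 235 + (-81 - 2*6889) = 235 + (-81 - 13778) = 235 - 13859 = -13624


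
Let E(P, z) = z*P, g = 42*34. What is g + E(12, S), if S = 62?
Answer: 2172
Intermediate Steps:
g = 1428
E(P, z) = P*z
g + E(12, S) = 1428 + 12*62 = 1428 + 744 = 2172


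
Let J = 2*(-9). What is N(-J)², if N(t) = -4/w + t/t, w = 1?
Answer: 9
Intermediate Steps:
J = -18
N(t) = -3 (N(t) = -4/1 + t/t = -4*1 + 1 = -4 + 1 = -3)
N(-J)² = (-3)² = 9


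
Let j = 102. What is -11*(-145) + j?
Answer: 1697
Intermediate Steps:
-11*(-145) + j = -11*(-145) + 102 = 1595 + 102 = 1697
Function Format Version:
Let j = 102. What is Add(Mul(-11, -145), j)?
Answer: 1697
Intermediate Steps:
Add(Mul(-11, -145), j) = Add(Mul(-11, -145), 102) = Add(1595, 102) = 1697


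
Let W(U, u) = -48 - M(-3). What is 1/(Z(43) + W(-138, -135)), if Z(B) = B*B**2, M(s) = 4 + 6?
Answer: 1/79449 ≈ 1.2587e-5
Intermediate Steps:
M(s) = 10
Z(B) = B**3
W(U, u) = -58 (W(U, u) = -48 - 1*10 = -48 - 10 = -58)
1/(Z(43) + W(-138, -135)) = 1/(43**3 - 58) = 1/(79507 - 58) = 1/79449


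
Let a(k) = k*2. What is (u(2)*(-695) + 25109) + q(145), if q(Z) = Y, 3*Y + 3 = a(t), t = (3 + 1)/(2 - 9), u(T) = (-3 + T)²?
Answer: 512665/21 ≈ 24413.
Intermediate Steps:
t = -4/7 (t = 4/(-7) = 4*(-⅐) = -4/7 ≈ -0.57143)
a(k) = 2*k
Y = -29/21 (Y = -1 + (2*(-4/7))/3 = -1 + (⅓)*(-8/7) = -1 - 8/21 = -29/21 ≈ -1.3810)
q(Z) = -29/21
(u(2)*(-695) + 25109) + q(145) = ((-3 + 2)²*(-695) + 25109) - 29/21 = ((-1)²*(-695) + 25109) - 29/21 = (1*(-695) + 25109) - 29/21 = (-695 + 25109) - 29/21 = 24414 - 29/21 = 512665/21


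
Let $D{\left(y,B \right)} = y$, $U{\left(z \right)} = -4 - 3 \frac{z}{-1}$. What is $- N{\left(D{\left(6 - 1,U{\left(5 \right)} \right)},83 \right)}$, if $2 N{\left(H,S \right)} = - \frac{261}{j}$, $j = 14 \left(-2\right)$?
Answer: $- \frac{261}{56} \approx -4.6607$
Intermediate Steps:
$U{\left(z \right)} = -4 + 3 z$ ($U{\left(z \right)} = -4 - 3 z \left(-1\right) = -4 - 3 \left(- z\right) = -4 + 3 z$)
$j = -28$
$N{\left(H,S \right)} = \frac{261}{56}$ ($N{\left(H,S \right)} = \frac{\left(-261\right) \frac{1}{-28}}{2} = \frac{\left(-261\right) \left(- \frac{1}{28}\right)}{2} = \frac{1}{2} \cdot \frac{261}{28} = \frac{261}{56}$)
$- N{\left(D{\left(6 - 1,U{\left(5 \right)} \right)},83 \right)} = \left(-1\right) \frac{261}{56} = - \frac{261}{56}$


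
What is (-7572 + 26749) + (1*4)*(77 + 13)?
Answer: 19537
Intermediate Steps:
(-7572 + 26749) + (1*4)*(77 + 13) = 19177 + 4*90 = 19177 + 360 = 19537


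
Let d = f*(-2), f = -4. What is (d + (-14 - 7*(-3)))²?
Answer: 225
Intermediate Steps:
d = 8 (d = -4*(-2) = 8)
(d + (-14 - 7*(-3)))² = (8 + (-14 - 7*(-3)))² = (8 + (-14 - 1*(-21)))² = (8 + (-14 + 21))² = (8 + 7)² = 15² = 225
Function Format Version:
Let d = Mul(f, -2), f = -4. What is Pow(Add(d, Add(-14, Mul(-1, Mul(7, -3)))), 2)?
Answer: 225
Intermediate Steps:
d = 8 (d = Mul(-4, -2) = 8)
Pow(Add(d, Add(-14, Mul(-1, Mul(7, -3)))), 2) = Pow(Add(8, Add(-14, Mul(-1, Mul(7, -3)))), 2) = Pow(Add(8, Add(-14, Mul(-1, -21))), 2) = Pow(Add(8, Add(-14, 21)), 2) = Pow(Add(8, 7), 2) = Pow(15, 2) = 225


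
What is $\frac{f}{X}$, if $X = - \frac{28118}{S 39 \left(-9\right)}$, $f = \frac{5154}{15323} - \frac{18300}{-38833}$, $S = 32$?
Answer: $\frac{2698803518112}{8365640071481} \approx 0.32261$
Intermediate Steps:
$f = \frac{480556182}{595038059}$ ($f = 5154 \cdot \frac{1}{15323} - - \frac{18300}{38833} = \frac{5154}{15323} + \frac{18300}{38833} = \frac{480556182}{595038059} \approx 0.80761$)
$X = \frac{14059}{5616}$ ($X = - \frac{28118}{32 \cdot 39 \left(-9\right)} = - \frac{28118}{1248 \left(-9\right)} = - \frac{28118}{-11232} = \left(-28118\right) \left(- \frac{1}{11232}\right) = \frac{14059}{5616} \approx 2.5034$)
$\frac{f}{X} = \frac{480556182}{595038059 \cdot \frac{14059}{5616}} = \frac{480556182}{595038059} \cdot \frac{5616}{14059} = \frac{2698803518112}{8365640071481}$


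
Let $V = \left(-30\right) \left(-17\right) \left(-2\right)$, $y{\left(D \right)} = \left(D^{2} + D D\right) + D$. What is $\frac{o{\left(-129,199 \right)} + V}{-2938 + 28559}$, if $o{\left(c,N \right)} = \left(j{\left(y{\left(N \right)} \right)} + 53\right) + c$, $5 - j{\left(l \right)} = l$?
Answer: $- \frac{80492}{25621} \approx -3.1416$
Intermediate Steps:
$y{\left(D \right)} = D + 2 D^{2}$ ($y{\left(D \right)} = \left(D^{2} + D^{2}\right) + D = 2 D^{2} + D = D + 2 D^{2}$)
$j{\left(l \right)} = 5 - l$
$o{\left(c,N \right)} = 58 + c - N \left(1 + 2 N\right)$ ($o{\left(c,N \right)} = \left(\left(5 - N \left(1 + 2 N\right)\right) + 53\right) + c = \left(58 - N \left(1 + 2 N\right)\right) + c = 58 + c - N \left(1 + 2 N\right)$)
$V = -1020$ ($V = 510 \left(-2\right) = -1020$)
$\frac{o{\left(-129,199 \right)} + V}{-2938 + 28559} = \frac{\left(58 - 129 - 199 \left(1 + 2 \cdot 199\right)\right) - 1020}{-2938 + 28559} = \frac{\left(58 - 129 - 199 \left(1 + 398\right)\right) - 1020}{25621} = \left(\left(58 - 129 - 199 \cdot 399\right) - 1020\right) \frac{1}{25621} = \left(\left(58 - 129 - 79401\right) - 1020\right) \frac{1}{25621} = \left(-79472 - 1020\right) \frac{1}{25621} = \left(-80492\right) \frac{1}{25621} = - \frac{80492}{25621}$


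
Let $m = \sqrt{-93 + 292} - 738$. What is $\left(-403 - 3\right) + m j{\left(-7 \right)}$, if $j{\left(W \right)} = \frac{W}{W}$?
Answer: $-1144 + \sqrt{199} \approx -1129.9$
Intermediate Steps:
$j{\left(W \right)} = 1$
$m = -738 + \sqrt{199}$ ($m = \sqrt{199} - 738 = -738 + \sqrt{199} \approx -723.89$)
$\left(-403 - 3\right) + m j{\left(-7 \right)} = \left(-403 - 3\right) + \left(-738 + \sqrt{199}\right) 1 = -406 - \left(738 - \sqrt{199}\right) = -1144 + \sqrt{199}$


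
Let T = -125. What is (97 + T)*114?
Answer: -3192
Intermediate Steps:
(97 + T)*114 = (97 - 125)*114 = -28*114 = -3192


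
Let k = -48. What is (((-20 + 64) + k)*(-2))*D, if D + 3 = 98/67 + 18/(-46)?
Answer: -23776/1541 ≈ -15.429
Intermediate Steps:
D = -2972/1541 (D = -3 + (98/67 + 18/(-46)) = -3 + (98*(1/67) + 18*(-1/46)) = -3 + (98/67 - 9/23) = -3 + 1651/1541 = -2972/1541 ≈ -1.9286)
(((-20 + 64) + k)*(-2))*D = (((-20 + 64) - 48)*(-2))*(-2972/1541) = ((44 - 48)*(-2))*(-2972/1541) = -4*(-2)*(-2972/1541) = 8*(-2972/1541) = -23776/1541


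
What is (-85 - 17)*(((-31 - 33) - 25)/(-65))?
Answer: -9078/65 ≈ -139.66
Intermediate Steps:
(-85 - 17)*(((-31 - 33) - 25)/(-65)) = -102*(-64 - 25)*(-1)/65 = -(-9078)*(-1)/65 = -102*89/65 = -9078/65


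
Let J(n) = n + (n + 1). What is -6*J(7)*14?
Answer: -1260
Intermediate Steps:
J(n) = 1 + 2*n (J(n) = n + (1 + n) = 1 + 2*n)
-6*J(7)*14 = -6*(1 + 2*7)*14 = -6*(1 + 14)*14 = -6*15*14 = -90*14 = -1260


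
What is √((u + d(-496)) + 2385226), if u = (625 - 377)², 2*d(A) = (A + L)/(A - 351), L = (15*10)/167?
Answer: √404576349586759/12859 ≈ 1564.2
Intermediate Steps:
L = 150/167 (L = 150*(1/167) = 150/167 ≈ 0.89820)
d(A) = (150/167 + A)/(2*(-351 + A)) (d(A) = ((A + 150/167)/(A - 351))/2 = ((150/167 + A)/(-351 + A))/2 = (150/167 + A)/(2*(-351 + A)))
u = 61504 (u = 248² = 61504)
√((u + d(-496)) + 2385226) = √((61504 + (150 + 167*(-496))/(334*(-351 - 496))) + 2385226) = √((61504 + (1/334)*(150 - 82832)/(-847)) + 2385226) = √((61504 + (1/334)*(-1/847)*(-82682)) + 2385226) = √((61504 + 41341/141449) + 2385226) = √(8699720637/141449 + 2385226) = √(346087553111/141449) = √404576349586759/12859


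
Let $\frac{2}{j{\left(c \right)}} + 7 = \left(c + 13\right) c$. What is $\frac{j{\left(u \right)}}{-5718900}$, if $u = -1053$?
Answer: $- \frac{1}{3131420867850} \approx -3.1934 \cdot 10^{-13}$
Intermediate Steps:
$j{\left(c \right)} = \frac{2}{-7 + c \left(13 + c\right)}$ ($j{\left(c \right)} = \frac{2}{-7 + \left(c + 13\right) c} = \frac{2}{-7 + \left(13 + c\right) c} = \frac{2}{-7 + c \left(13 + c\right)}$)
$\frac{j{\left(u \right)}}{-5718900} = \frac{2 \frac{1}{-7 + \left(-1053\right)^{2} + 13 \left(-1053\right)}}{-5718900} = \frac{2}{-7 + 1108809 - 13689} \left(- \frac{1}{5718900}\right) = \frac{2}{1095113} \left(- \frac{1}{5718900}\right) = - \frac{1}{3131420867850}$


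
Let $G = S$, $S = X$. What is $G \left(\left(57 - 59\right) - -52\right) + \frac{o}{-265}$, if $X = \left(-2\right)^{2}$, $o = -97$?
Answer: $\frac{53097}{265} \approx 200.37$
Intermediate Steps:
$X = 4$
$S = 4$
$G = 4$
$G \left(\left(57 - 59\right) - -52\right) + \frac{o}{-265} = 4 \left(\left(57 - 59\right) - -52\right) - \frac{97}{-265} = 4 \left(-2 + 52\right) - - \frac{97}{265} = 4 \cdot 50 + \frac{97}{265} = 200 + \frac{97}{265} = \frac{53097}{265}$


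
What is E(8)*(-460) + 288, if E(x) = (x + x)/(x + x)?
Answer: -172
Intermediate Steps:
E(x) = 1 (E(x) = (2*x)/((2*x)) = (2*x)*(1/(2*x)) = 1)
E(8)*(-460) + 288 = 1*(-460) + 288 = -460 + 288 = -172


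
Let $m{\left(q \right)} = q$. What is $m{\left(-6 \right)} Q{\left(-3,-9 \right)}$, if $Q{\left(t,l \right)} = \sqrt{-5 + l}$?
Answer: $- 6 i \sqrt{14} \approx - 22.45 i$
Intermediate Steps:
$m{\left(-6 \right)} Q{\left(-3,-9 \right)} = - 6 \sqrt{-5 - 9} = - 6 \sqrt{-14} = - 6 i \sqrt{14}$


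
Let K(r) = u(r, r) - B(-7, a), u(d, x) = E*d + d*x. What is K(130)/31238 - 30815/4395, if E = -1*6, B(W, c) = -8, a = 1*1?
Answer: -89171641/13729101 ≈ -6.4951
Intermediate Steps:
a = 1
E = -6
u(d, x) = -6*d + d*x
K(r) = 8 + r*(-6 + r) (K(r) = r*(-6 + r) - 1*(-8) = r*(-6 + r) + 8 = 8 + r*(-6 + r))
K(130)/31238 - 30815/4395 = (8 + 130*(-6 + 130))/31238 - 30815/4395 = (8 + 130*124)*(1/31238) - 30815*1/4395 = (8 + 16120)*(1/31238) - 6163/879 = 16128*(1/31238) - 6163/879 = 8064/15619 - 6163/879 = -89171641/13729101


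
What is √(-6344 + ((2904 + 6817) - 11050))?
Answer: I*√7673 ≈ 87.596*I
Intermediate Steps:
√(-6344 + ((2904 + 6817) - 11050)) = √(-6344 + (9721 - 11050)) = √(-6344 - 1329) = √(-7673) = I*√7673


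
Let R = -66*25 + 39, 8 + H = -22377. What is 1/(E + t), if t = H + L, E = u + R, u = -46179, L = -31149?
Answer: -1/101324 ≈ -9.8693e-6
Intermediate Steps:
H = -22385 (H = -8 - 22377 = -22385)
R = -1611 (R = -1650 + 39 = -1611)
E = -47790 (E = -46179 - 1611 = -47790)
t = -53534 (t = -22385 - 31149 = -53534)
1/(E + t) = 1/(-47790 - 53534) = 1/(-101324) = -1/101324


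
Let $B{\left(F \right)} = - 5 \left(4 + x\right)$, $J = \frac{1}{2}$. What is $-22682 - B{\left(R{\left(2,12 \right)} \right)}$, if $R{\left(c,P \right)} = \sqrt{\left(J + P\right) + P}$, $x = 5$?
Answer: $-22637$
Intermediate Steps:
$J = \frac{1}{2} \approx 0.5$
$R{\left(c,P \right)} = \sqrt{\frac{1}{2} + 2 P}$ ($R{\left(c,P \right)} = \sqrt{\left(\frac{1}{2} + P\right) + P} = \sqrt{\frac{1}{2} + 2 P}$)
$B{\left(F \right)} = -45$ ($B{\left(F \right)} = - 5 \left(4 + 5\right) = \left(-5\right) 9 = -45$)
$-22682 - B{\left(R{\left(2,12 \right)} \right)} = -22682 - -45 = -22682 + 45 = -22637$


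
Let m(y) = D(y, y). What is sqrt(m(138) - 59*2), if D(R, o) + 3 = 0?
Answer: 11*I ≈ 11.0*I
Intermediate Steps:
D(R, o) = -3 (D(R, o) = -3 + 0 = -3)
m(y) = -3
sqrt(m(138) - 59*2) = sqrt(-3 - 59*2) = sqrt(-3 - 118) = sqrt(-121) = 11*I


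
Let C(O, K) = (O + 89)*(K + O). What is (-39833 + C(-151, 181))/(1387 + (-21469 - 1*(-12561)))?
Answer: 41693/7521 ≈ 5.5435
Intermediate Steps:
C(O, K) = (89 + O)*(K + O)
(-39833 + C(-151, 181))/(1387 + (-21469 - 1*(-12561))) = (-39833 + ((-151)² + 89*181 + 89*(-151) + 181*(-151)))/(1387 + (-21469 - 1*(-12561))) = (-39833 + (22801 + 16109 - 13439 - 27331))/(1387 + (-21469 + 12561)) = (-39833 - 1860)/(1387 - 8908) = -41693/(-7521) = -41693*(-1/7521) = 41693/7521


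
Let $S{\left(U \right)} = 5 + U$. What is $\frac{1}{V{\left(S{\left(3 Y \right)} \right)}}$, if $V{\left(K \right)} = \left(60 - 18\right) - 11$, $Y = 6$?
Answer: $\frac{1}{31} \approx 0.032258$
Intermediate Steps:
$V{\left(K \right)} = 31$ ($V{\left(K \right)} = 42 - 11 = 31$)
$\frac{1}{V{\left(S{\left(3 Y \right)} \right)}} = \frac{1}{31}$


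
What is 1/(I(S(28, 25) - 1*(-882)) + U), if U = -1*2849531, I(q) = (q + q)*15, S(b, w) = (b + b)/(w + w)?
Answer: -5/14115187 ≈ -3.5423e-7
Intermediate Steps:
S(b, w) = b/w (S(b, w) = (2*b)/((2*w)) = (2*b)*(1/(2*w)) = b/w)
I(q) = 30*q (I(q) = (2*q)*15 = 30*q)
U = -2849531
1/(I(S(28, 25) - 1*(-882)) + U) = 1/(30*(28/25 - 1*(-882)) - 2849531) = 1/(30*(28*(1/25) + 882) - 2849531) = 1/(30*(28/25 + 882) - 2849531) = 1/(30*(22078/25) - 2849531) = 1/(132468/5 - 2849531) = 1/(-14115187/5) = -5/14115187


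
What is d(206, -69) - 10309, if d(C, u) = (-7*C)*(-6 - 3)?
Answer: 2669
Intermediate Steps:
d(C, u) = 63*C (d(C, u) = -7*C*(-9) = 63*C)
d(206, -69) - 10309 = 63*206 - 10309 = 12978 - 10309 = 2669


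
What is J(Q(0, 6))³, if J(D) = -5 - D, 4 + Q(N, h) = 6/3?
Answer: -27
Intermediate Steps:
Q(N, h) = -2 (Q(N, h) = -4 + 6/3 = -4 + 6*(⅓) = -4 + 2 = -2)
J(Q(0, 6))³ = (-5 - 1*(-2))³ = (-5 + 2)³ = (-3)³ = -27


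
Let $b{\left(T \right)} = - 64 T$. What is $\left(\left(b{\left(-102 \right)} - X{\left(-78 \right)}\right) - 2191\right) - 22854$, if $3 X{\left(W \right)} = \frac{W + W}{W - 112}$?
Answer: $- \frac{1759141}{95} \approx -18517.0$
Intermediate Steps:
$X{\left(W \right)} = \frac{2 W}{3 \left(-112 + W\right)}$ ($X{\left(W \right)} = \frac{\left(W + W\right) \frac{1}{W - 112}}{3} = \frac{2 W \frac{1}{-112 + W}}{3} = \frac{2 W}{3 \left(-112 + W\right)}$)
$\left(\left(b{\left(-102 \right)} - X{\left(-78 \right)}\right) - 2191\right) - 22854 = \left(\left(\left(-64\right) \left(-102\right) - \frac{2}{3} \left(-78\right) \frac{1}{-112 - 78}\right) - 2191\right) - 22854 = \left(\left(6528 - \frac{2}{3} \left(-78\right) \frac{1}{-190}\right) - 2191\right) - 22854 = \left(\left(6528 - \frac{2}{3} \left(-78\right) \left(- \frac{1}{190}\right)\right) - 2191\right) - 22854 = \left(\left(6528 - \frac{26}{95}\right) - 2191\right) - 22854 = \left(\frac{620134}{95} - 2191\right) - 22854 = \frac{411989}{95} - 22854 = - \frac{1759141}{95}$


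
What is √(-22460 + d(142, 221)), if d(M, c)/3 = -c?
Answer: I*√23123 ≈ 152.06*I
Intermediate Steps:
d(M, c) = -3*c (d(M, c) = 3*(-c) = -3*c)
√(-22460 + d(142, 221)) = √(-22460 - 3*221) = √(-22460 - 663) = √(-23123) = I*√23123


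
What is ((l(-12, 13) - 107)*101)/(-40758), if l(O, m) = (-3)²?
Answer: 4949/20379 ≈ 0.24285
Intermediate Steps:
l(O, m) = 9
((l(-12, 13) - 107)*101)/(-40758) = ((9 - 107)*101)/(-40758) = -98*101*(-1/40758) = -9898*(-1/40758) = 4949/20379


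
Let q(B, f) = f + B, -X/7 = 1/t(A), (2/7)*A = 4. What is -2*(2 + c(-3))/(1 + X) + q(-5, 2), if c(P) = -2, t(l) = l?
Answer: -3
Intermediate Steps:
A = 14 (A = (7/2)*4 = 14)
X = -1/2 (X = -7/14 = -7*1/14 = -1/2 ≈ -0.50000)
q(B, f) = B + f
-2*(2 + c(-3))/(1 + X) + q(-5, 2) = -2*(2 - 2)/(1 - 1/2) + (-5 + 2) = -0/1/2 - 3 = -0*2 - 3 = -2*0 - 3 = 0 - 3 = -3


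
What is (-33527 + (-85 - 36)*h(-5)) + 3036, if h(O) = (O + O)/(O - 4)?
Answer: -275629/9 ≈ -30625.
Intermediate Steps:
h(O) = 2*O/(-4 + O) (h(O) = (2*O)/(-4 + O) = 2*O/(-4 + O))
(-33527 + (-85 - 36)*h(-5)) + 3036 = (-33527 + (-85 - 36)*(2*(-5)/(-4 - 5))) + 3036 = (-33527 - 242*(-5)/(-9)) + 3036 = (-33527 - 242*(-5)*(-1)/9) + 3036 = (-33527 - 121*10/9) + 3036 = (-33527 - 1210/9) + 3036 = -302953/9 + 3036 = -275629/9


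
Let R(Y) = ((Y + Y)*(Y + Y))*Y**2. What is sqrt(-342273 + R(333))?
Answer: sqrt(49185139011) ≈ 2.2178e+5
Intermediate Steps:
R(Y) = 4*Y**4 (R(Y) = ((2*Y)*(2*Y))*Y**2 = (4*Y**2)*Y**2 = 4*Y**4)
sqrt(-342273 + R(333)) = sqrt(-342273 + 4*333**4) = sqrt(-342273 + 4*12296370321) = sqrt(-342273 + 49185481284) = sqrt(49185139011)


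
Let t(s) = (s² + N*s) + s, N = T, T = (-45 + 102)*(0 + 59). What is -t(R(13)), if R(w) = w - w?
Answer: 0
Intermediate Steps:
T = 3363 (T = 57*59 = 3363)
N = 3363
R(w) = 0
t(s) = s² + 3364*s (t(s) = (s² + 3363*s) + s = s² + 3364*s)
-t(R(13)) = -0*(3364 + 0) = -0*3364 = -1*0 = 0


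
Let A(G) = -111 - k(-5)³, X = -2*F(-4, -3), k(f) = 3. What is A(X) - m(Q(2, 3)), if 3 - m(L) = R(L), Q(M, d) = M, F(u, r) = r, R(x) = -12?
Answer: -153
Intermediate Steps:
m(L) = 15 (m(L) = 3 - 1*(-12) = 3 + 12 = 15)
X = 6 (X = -2*(-3) = 6)
A(G) = -138 (A(G) = -111 - 1*3³ = -111 - 1*27 = -111 - 27 = -138)
A(X) - m(Q(2, 3)) = -138 - 1*15 = -138 - 15 = -153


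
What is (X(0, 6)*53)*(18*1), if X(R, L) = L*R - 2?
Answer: -1908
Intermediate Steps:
X(R, L) = -2 + L*R
(X(0, 6)*53)*(18*1) = ((-2 + 6*0)*53)*(18*1) = ((-2 + 0)*53)*18 = -2*53*18 = -106*18 = -1908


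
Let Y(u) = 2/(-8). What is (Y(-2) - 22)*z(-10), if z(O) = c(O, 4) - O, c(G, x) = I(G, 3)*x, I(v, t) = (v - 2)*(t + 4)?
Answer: 14507/2 ≈ 7253.5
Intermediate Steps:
Y(u) = -¼ (Y(u) = 2*(-⅛) = -¼)
I(v, t) = (-2 + v)*(4 + t)
c(G, x) = x*(-14 + 7*G) (c(G, x) = (-8 - 2*3 + 4*G + 3*G)*x = (-8 - 6 + 4*G + 3*G)*x = (-14 + 7*G)*x = x*(-14 + 7*G))
z(O) = -56 + 27*O (z(O) = 7*4*(-2 + O) - O = (-56 + 28*O) - O = -56 + 27*O)
(Y(-2) - 22)*z(-10) = (-¼ - 22)*(-56 + 27*(-10)) = -89*(-56 - 270)/4 = -89/4*(-326) = 14507/2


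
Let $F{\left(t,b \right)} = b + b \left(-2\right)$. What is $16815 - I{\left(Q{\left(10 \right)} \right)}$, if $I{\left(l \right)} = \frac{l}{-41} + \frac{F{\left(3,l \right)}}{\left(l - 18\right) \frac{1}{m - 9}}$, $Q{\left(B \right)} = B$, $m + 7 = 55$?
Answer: $\frac{2749705}{164} \approx 16767.0$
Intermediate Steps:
$m = 48$ ($m = -7 + 55 = 48$)
$F{\left(t,b \right)} = - b$ ($F{\left(t,b \right)} = b - 2 b = - b$)
$I{\left(l \right)} = - \frac{l}{41} - \frac{l}{- \frac{6}{13} + \frac{l}{39}}$ ($I{\left(l \right)} = \frac{l}{-41} + \frac{\left(-1\right) l}{\left(l - 18\right) \frac{1}{48 - 9}} = l \left(- \frac{1}{41}\right) + \frac{\left(-1\right) l}{\left(-18 + l\right) \frac{1}{39}} = - \frac{l}{41} + \frac{\left(-1\right) l}{\left(-18 + l\right) \frac{1}{39}} = - \frac{l}{41} + \frac{\left(-1\right) l}{- \frac{6}{13} + \frac{l}{39}} = - \frac{l}{41} - \frac{l}{- \frac{6}{13} + \frac{l}{39}}$)
$16815 - I{\left(Q{\left(10 \right)} \right)} = 16815 - \frac{1}{41} \cdot 10 \frac{1}{-18 + 10} \left(-1581 - 10\right) = 16815 - \frac{1}{41} \cdot 10 \frac{1}{-8} \left(-1581 - 10\right) = 16815 - \frac{1}{41} \cdot 10 \left(- \frac{1}{8}\right) \left(-1591\right) = 16815 - \frac{7955}{164} = \frac{2749705}{164}$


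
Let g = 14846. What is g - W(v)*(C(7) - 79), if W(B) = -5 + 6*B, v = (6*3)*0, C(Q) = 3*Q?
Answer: 14556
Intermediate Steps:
v = 0 (v = 18*0 = 0)
g - W(v)*(C(7) - 79) = 14846 - (-5 + 6*0)*(3*7 - 79) = 14846 - (-5 + 0)*(21 - 79) = 14846 - (-5)*(-58) = 14846 - 1*290 = 14846 - 290 = 14556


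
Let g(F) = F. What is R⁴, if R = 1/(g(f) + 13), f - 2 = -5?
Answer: 1/10000 ≈ 0.00010000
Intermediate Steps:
f = -3 (f = 2 - 5 = -3)
R = ⅒ (R = 1/(-3 + 13) = 1/10 = ⅒ ≈ 0.10000)
R⁴ = (⅒)⁴ = 1/10000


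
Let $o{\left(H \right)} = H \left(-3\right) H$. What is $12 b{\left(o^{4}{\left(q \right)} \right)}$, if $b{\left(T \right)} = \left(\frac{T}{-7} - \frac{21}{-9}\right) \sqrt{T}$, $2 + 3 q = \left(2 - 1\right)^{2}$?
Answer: $\frac{5288}{1701} \approx 3.1088$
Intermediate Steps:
$q = - \frac{1}{3}$ ($q = - \frac{2}{3} + \frac{\left(2 - 1\right)^{2}}{3} = - \frac{2}{3} + \frac{1^{2}}{3} = - \frac{2}{3} + \frac{1}{3} \cdot 1 = - \frac{2}{3} + \frac{1}{3} = - \frac{1}{3} \approx -0.33333$)
$o{\left(H \right)} = - 3 H^{2}$ ($o{\left(H \right)} = - 3 H H = - 3 H^{2}$)
$b{\left(T \right)} = \sqrt{T} \left(\frac{7}{3} - \frac{T}{7}\right)$ ($b{\left(T \right)} = \left(T \left(- \frac{1}{7}\right) - - \frac{7}{3}\right) \sqrt{T} = \left(- \frac{T}{7} + \frac{7}{3}\right) \sqrt{T} = \left(\frac{7}{3} - \frac{T}{7}\right) \sqrt{T} = \sqrt{T} \left(\frac{7}{3} - \frac{T}{7}\right)$)
$12 b{\left(o^{4}{\left(q \right)} \right)} = 12 \frac{\sqrt{\left(- 3 \left(- \frac{1}{3}\right)^{2}\right)^{4}} \left(49 - 3 \left(- 3 \left(- \frac{1}{3}\right)^{2}\right)^{4}\right)}{21} = 12 \frac{\sqrt{\left(\left(-3\right) \frac{1}{9}\right)^{4}} \left(49 - 3 \left(\left(-3\right) \frac{1}{9}\right)^{4}\right)}{21} = 12 \frac{\sqrt{\left(- \frac{1}{3}\right)^{4}} \left(49 - 3 \left(- \frac{1}{3}\right)^{4}\right)}{21} = 12 \frac{49 - \frac{1}{27}}{21 \cdot 9} = 12 \cdot \frac{1}{21} \cdot \frac{1}{9} \left(49 - \frac{1}{27}\right) = 12 \cdot \frac{1}{21} \cdot \frac{1}{9} \cdot \frac{1322}{27} = 12 \cdot \frac{1322}{5103} = \frac{5288}{1701}$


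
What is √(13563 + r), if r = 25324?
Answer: √38887 ≈ 197.20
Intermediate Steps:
√(13563 + r) = √(13563 + 25324) = √38887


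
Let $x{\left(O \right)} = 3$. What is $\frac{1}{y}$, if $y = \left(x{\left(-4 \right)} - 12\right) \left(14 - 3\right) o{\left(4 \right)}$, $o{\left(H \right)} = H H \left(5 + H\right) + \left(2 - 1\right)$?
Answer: $- \frac{1}{14355} \approx -6.9662 \cdot 10^{-5}$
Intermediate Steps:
$o{\left(H \right)} = 1 + H^{2} \left(5 + H\right)$ ($o{\left(H \right)} = H^{2} \left(5 + H\right) + 1 = 1 + H^{2} \left(5 + H\right)$)
$y = -14355$ ($y = \left(3 - 12\right) \left(14 - 3\right) \left(1 + 4^{3} + 5 \cdot 4^{2}\right) = \left(-9\right) 11 \left(1 + 64 + 5 \cdot 16\right) = - 99 \left(1 + 64 + 80\right) = \left(-99\right) 145 = -14355$)
$\frac{1}{y} = \frac{1}{-14355} = - \frac{1}{14355}$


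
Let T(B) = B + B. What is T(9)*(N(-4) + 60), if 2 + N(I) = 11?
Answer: 1242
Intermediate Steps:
N(I) = 9 (N(I) = -2 + 11 = 9)
T(B) = 2*B
T(9)*(N(-4) + 60) = (2*9)*(9 + 60) = 18*69 = 1242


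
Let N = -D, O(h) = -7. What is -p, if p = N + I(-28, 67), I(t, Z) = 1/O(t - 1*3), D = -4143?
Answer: -29000/7 ≈ -4142.9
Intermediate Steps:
I(t, Z) = -1/7 (I(t, Z) = 1/(-7) = -1/7)
N = 4143 (N = -1*(-4143) = 4143)
p = 29000/7 (p = 4143 - 1/7 = 29000/7 ≈ 4142.9)
-p = -1*29000/7 = -29000/7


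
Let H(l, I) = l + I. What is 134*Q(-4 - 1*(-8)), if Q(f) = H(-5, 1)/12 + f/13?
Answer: -134/39 ≈ -3.4359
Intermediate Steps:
H(l, I) = I + l
Q(f) = -⅓ + f/13 (Q(f) = (1 - 5)/12 + f/13 = -4*1/12 + f*(1/13) = -⅓ + f/13)
134*Q(-4 - 1*(-8)) = 134*(-⅓ + (-4 - 1*(-8))/13) = 134*(-⅓ + (-4 + 8)/13) = 134*(-⅓ + (1/13)*4) = 134*(-⅓ + 4/13) = 134*(-1/39) = -134/39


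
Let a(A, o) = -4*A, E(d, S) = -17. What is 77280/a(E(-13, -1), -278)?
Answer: 19320/17 ≈ 1136.5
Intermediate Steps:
77280/a(E(-13, -1), -278) = 77280/((-4*(-17))) = 77280/68 = 77280*(1/68) = 19320/17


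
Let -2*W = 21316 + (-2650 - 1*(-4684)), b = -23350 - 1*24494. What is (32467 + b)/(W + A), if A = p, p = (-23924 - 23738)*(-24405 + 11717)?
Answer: -15377/604723781 ≈ -2.5428e-5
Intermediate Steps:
p = 604735456 (p = -47662*(-12688) = 604735456)
A = 604735456
b = -47844 (b = -23350 - 24494 = -47844)
W = -11675 (W = -(21316 + (-2650 - 1*(-4684)))/2 = -(21316 + (-2650 + 4684))/2 = -(21316 + 2034)/2 = -1/2*23350 = -11675)
(32467 + b)/(W + A) = (32467 - 47844)/(-11675 + 604735456) = -15377/604723781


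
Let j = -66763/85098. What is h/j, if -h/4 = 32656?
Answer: 11115841152/66763 ≈ 1.6650e+5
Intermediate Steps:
j = -66763/85098 (j = -66763*1/85098 = -66763/85098 ≈ -0.78454)
h = -130624 (h = -4*32656 = -130624)
h/j = -130624/(-66763/85098) = -130624*(-85098/66763) = 11115841152/66763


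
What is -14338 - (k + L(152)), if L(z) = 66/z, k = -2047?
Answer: -934149/76 ≈ -12291.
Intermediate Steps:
-14338 - (k + L(152)) = -14338 - (-2047 + 66/152) = -14338 - (-2047 + 66*(1/152)) = -14338 - (-2047 + 33/76) = -14338 - 1*(-155539/76) = -14338 + 155539/76 = -934149/76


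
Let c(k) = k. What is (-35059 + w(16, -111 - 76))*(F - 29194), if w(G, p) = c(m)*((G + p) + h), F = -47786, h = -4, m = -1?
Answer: 2685370320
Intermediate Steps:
w(G, p) = 4 - G - p (w(G, p) = -((G + p) - 4) = -(-4 + G + p) = 4 - G - p)
(-35059 + w(16, -111 - 76))*(F - 29194) = (-35059 + (4 - 1*16 - (-111 - 76)))*(-47786 - 29194) = (-35059 + (4 - 16 - 1*(-187)))*(-76980) = (-35059 + (4 - 16 + 187))*(-76980) = (-35059 + 175)*(-76980) = -34884*(-76980) = 2685370320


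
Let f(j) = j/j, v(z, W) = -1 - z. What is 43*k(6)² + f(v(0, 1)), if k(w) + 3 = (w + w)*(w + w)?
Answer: 854884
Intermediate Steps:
f(j) = 1
k(w) = -3 + 4*w² (k(w) = -3 + (w + w)*(w + w) = -3 + (2*w)*(2*w) = -3 + 4*w²)
43*k(6)² + f(v(0, 1)) = 43*(-3 + 4*6²)² + 1 = 43*(-3 + 4*36)² + 1 = 43*(-3 + 144)² + 1 = 43*141² + 1 = 43*19881 + 1 = 854883 + 1 = 854884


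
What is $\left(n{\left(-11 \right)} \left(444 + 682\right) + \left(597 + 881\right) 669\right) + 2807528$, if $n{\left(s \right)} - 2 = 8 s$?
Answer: $3699474$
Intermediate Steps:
$n{\left(s \right)} = 2 + 8 s$
$\left(n{\left(-11 \right)} \left(444 + 682\right) + \left(597 + 881\right) 669\right) + 2807528 = \left(\left(2 + 8 \left(-11\right)\right) \left(444 + 682\right) + \left(597 + 881\right) 669\right) + 2807528 = \left(\left(2 - 88\right) 1126 + 1478 \cdot 669\right) + 2807528 = \left(\left(-86\right) 1126 + 988782\right) + 2807528 = \left(-96836 + 988782\right) + 2807528 = 891946 + 2807528 = 3699474$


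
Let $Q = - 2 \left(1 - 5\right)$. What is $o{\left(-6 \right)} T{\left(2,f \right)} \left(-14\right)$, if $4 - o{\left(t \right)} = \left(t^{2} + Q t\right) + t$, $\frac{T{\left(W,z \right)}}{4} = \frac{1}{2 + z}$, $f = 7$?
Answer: $- \frac{1232}{9} \approx -136.89$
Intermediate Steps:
$T{\left(W,z \right)} = \frac{4}{2 + z}$
$Q = 8$ ($Q = \left(-2\right) \left(-4\right) = 8$)
$o{\left(t \right)} = 4 - t^{2} - 9 t$ ($o{\left(t \right)} = 4 - \left(\left(t^{2} + 8 t\right) + t\right) = 4 - \left(t^{2} + 9 t\right) = 4 - t^{2} - 9 t$)
$o{\left(-6 \right)} T{\left(2,f \right)} \left(-14\right) = \left(4 - \left(-6\right)^{2} - -54\right) \frac{4}{2 + 7} \left(-14\right) = \left(4 - 36 + 54\right) \frac{4}{9} \left(-14\right) = \left(4 - 36 + 54\right) 4 \cdot \frac{1}{9} \left(-14\right) = 22 \cdot \frac{4}{9} \left(-14\right) = \frac{88}{9} \left(-14\right) = - \frac{1232}{9}$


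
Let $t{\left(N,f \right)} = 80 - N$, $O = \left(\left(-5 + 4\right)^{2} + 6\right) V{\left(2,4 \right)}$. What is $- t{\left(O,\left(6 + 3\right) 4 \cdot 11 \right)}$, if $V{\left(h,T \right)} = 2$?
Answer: $-66$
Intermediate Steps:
$O = 14$ ($O = \left(\left(-5 + 4\right)^{2} + 6\right) 2 = \left(\left(-1\right)^{2} + 6\right) 2 = \left(1 + 6\right) 2 = 7 \cdot 2 = 14$)
$- t{\left(O,\left(6 + 3\right) 4 \cdot 11 \right)} = - (80 - 14) = \left(-1\right) 66 = -66$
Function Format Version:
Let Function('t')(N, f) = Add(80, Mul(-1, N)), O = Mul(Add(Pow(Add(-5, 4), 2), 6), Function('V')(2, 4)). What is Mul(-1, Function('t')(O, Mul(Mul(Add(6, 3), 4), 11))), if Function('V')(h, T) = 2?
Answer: -66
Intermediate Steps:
O = 14 (O = Mul(Add(Pow(Add(-5, 4), 2), 6), 2) = Mul(Add(Pow(-1, 2), 6), 2) = Mul(Add(1, 6), 2) = Mul(7, 2) = 14)
Mul(-1, Function('t')(O, Mul(Mul(Add(6, 3), 4), 11))) = Mul(-1, Add(80, Mul(-1, 14))) = Mul(-1, Add(80, -14)) = Mul(-1, 66) = -66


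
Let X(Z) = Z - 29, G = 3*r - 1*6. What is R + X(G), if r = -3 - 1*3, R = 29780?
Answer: 29727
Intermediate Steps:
r = -6 (r = -3 - 3 = -6)
G = -24 (G = 3*(-6) - 1*6 = -18 - 6 = -24)
X(Z) = -29 + Z
R + X(G) = 29780 + (-29 - 24) = 29780 - 53 = 29727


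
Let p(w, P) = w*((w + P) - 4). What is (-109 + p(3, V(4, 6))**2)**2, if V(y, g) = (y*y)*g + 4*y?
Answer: 12272208400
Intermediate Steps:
V(y, g) = 4*y + g*y**2 (V(y, g) = y**2*g + 4*y = g*y**2 + 4*y = 4*y + g*y**2)
p(w, P) = w*(-4 + P + w) (p(w, P) = w*((P + w) - 4) = w*(-4 + P + w))
(-109 + p(3, V(4, 6))**2)**2 = (-109 + (3*(-4 + 4*(4 + 6*4) + 3))**2)**2 = (-109 + (3*(-4 + 4*(4 + 24) + 3))**2)**2 = (-109 + (3*(-4 + 4*28 + 3))**2)**2 = (-109 + (3*(-4 + 112 + 3))**2)**2 = (-109 + (3*111)**2)**2 = (-109 + 333**2)**2 = (-109 + 110889)**2 = 110780**2 = 12272208400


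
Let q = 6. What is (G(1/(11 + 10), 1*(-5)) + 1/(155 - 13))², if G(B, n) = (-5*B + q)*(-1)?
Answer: 294499921/8892324 ≈ 33.118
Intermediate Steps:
G(B, n) = -6 + 5*B (G(B, n) = (-5*B + 6)*(-1) = (6 - 5*B)*(-1) = -6 + 5*B)
(G(1/(11 + 10), 1*(-5)) + 1/(155 - 13))² = ((-6 + 5/(11 + 10)) + 1/(155 - 13))² = ((-6 + 5/21) + 1/142)² = (-121/21 + 1/142)² = (-17161/2982)² = 294499921/8892324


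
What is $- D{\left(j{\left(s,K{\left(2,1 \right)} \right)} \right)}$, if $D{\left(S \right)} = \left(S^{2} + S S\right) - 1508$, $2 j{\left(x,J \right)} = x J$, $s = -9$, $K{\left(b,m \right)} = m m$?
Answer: $\frac{2935}{2} \approx 1467.5$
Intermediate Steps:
$K{\left(b,m \right)} = m^{2}$
$j{\left(x,J \right)} = \frac{J x}{2}$ ($j{\left(x,J \right)} = \frac{x J}{2} = \frac{J x}{2}$)
$D{\left(S \right)} = -1508 + 2 S^{2}$ ($D{\left(S \right)} = \left(S^{2} + S^{2}\right) - 1508 = 2 S^{2} - 1508 = -1508 + 2 S^{2}$)
$- D{\left(j{\left(s,K{\left(2,1 \right)} \right)} \right)} = - (-1508 + 2 \left(\frac{1}{2} \cdot 1^{2} \left(-9\right)\right)^{2}) = - (-1508 + 2 \left(\frac{1}{2} \cdot 1 \left(-9\right)\right)^{2}) = - (-1508 + 2 \left(- \frac{9}{2}\right)^{2}) = - (-1508 + 2 \cdot \frac{81}{4}) = - (-1508 + \frac{81}{2}) = \left(-1\right) \left(- \frac{2935}{2}\right) = \frac{2935}{2}$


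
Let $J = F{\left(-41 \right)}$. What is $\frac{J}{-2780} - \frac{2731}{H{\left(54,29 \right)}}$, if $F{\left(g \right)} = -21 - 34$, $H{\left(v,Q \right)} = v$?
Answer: $- \frac{758921}{15012} \approx -50.554$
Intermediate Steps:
$F{\left(g \right)} = -55$ ($F{\left(g \right)} = -21 - 34 = -55$)
$J = -55$
$\frac{J}{-2780} - \frac{2731}{H{\left(54,29 \right)}} = - \frac{55}{-2780} - \frac{2731}{54} = \left(-55\right) \left(- \frac{1}{2780}\right) - \frac{2731}{54} = \frac{11}{556} - \frac{2731}{54} = - \frac{758921}{15012}$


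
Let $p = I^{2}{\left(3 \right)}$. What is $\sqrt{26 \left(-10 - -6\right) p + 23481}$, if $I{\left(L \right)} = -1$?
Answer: $\sqrt{23377} \approx 152.9$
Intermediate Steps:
$p = 1$ ($p = \left(-1\right)^{2} = 1$)
$\sqrt{26 \left(-10 - -6\right) p + 23481} = \sqrt{26 \left(-10 - -6\right) 1 + 23481} = \sqrt{26 \left(-10 + 6\right) 1 + 23481} = \sqrt{26 \left(-4\right) 1 + 23481} = \sqrt{\left(-104\right) 1 + 23481} = \sqrt{-104 + 23481} = \sqrt{23377}$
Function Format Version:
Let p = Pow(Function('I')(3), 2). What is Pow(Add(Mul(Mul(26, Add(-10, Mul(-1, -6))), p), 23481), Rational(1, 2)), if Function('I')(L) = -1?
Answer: Pow(23377, Rational(1, 2)) ≈ 152.90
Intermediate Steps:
p = 1 (p = Pow(-1, 2) = 1)
Pow(Add(Mul(Mul(26, Add(-10, Mul(-1, -6))), p), 23481), Rational(1, 2)) = Pow(Add(Mul(Mul(26, Add(-10, Mul(-1, -6))), 1), 23481), Rational(1, 2)) = Pow(Add(Mul(Mul(26, Add(-10, 6)), 1), 23481), Rational(1, 2)) = Pow(Add(Mul(Mul(26, -4), 1), 23481), Rational(1, 2)) = Pow(Add(Mul(-104, 1), 23481), Rational(1, 2)) = Pow(Add(-104, 23481), Rational(1, 2)) = Pow(23377, Rational(1, 2))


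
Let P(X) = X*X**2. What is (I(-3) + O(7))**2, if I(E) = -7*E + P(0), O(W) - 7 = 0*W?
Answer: 784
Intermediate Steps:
P(X) = X**3
O(W) = 7 (O(W) = 7 + 0*W = 7 + 0 = 7)
I(E) = -7*E (I(E) = -7*E + 0**3 = -7*E + 0 = -7*E)
(I(-3) + O(7))**2 = (-7*(-3) + 7)**2 = (21 + 7)**2 = 28**2 = 784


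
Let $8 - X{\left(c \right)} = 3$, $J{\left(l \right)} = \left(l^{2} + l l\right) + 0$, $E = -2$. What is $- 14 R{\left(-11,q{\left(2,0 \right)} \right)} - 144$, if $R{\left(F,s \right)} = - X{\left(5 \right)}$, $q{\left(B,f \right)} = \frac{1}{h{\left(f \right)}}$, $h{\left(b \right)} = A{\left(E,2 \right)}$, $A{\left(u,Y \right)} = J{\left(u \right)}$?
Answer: $-74$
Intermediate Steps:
$J{\left(l \right)} = 2 l^{2}$ ($J{\left(l \right)} = \left(l^{2} + l^{2}\right) + 0 = 2 l^{2} + 0 = 2 l^{2}$)
$A{\left(u,Y \right)} = 2 u^{2}$
$h{\left(b \right)} = 8$ ($h{\left(b \right)} = 2 \left(-2\right)^{2} = 2 \cdot 4 = 8$)
$X{\left(c \right)} = 5$ ($X{\left(c \right)} = 8 - 3 = 5$)
$q{\left(B,f \right)} = \frac{1}{8}$
$R{\left(F,s \right)} = -5$ ($R{\left(F,s \right)} = \left(-1\right) 5 = -5$)
$- 14 R{\left(-11,q{\left(2,0 \right)} \right)} - 144 = \left(-14\right) \left(-5\right) - 144 = 70 - 144 = -74$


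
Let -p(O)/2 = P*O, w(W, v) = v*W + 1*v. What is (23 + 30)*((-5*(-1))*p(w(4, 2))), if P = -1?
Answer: 5300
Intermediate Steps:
w(W, v) = v + W*v (w(W, v) = W*v + v = v + W*v)
p(O) = 2*O (p(O) = -(-2)*O = 2*O)
(23 + 30)*((-5*(-1))*p(w(4, 2))) = (23 + 30)*((-5*(-1))*(2*(2*(1 + 4)))) = 53*(5*(2*(2*5))) = 53*(5*(2*10)) = 53*(5*20) = 53*100 = 5300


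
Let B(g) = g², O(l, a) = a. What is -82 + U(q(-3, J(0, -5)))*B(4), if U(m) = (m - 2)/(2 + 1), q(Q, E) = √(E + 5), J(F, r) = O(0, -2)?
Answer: -278/3 + 16*√3/3 ≈ -83.429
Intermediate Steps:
J(F, r) = -2
q(Q, E) = √(5 + E)
U(m) = -⅔ + m/3 (U(m) = (-2 + m)/3 = (-2 + m)*(⅓) = -⅔ + m/3)
-82 + U(q(-3, J(0, -5)))*B(4) = -82 + (-⅔ + √(5 - 2)/3)*4² = -82 + (-⅔ + √3/3)*16 = -82 + (-32/3 + 16*√3/3) = -278/3 + 16*√3/3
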